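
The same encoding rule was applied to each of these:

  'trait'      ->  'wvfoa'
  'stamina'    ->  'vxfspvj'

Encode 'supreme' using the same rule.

In trait: t→w is +3, r→v is +4, a→f is +5, i→o is +6 — the shift increases by 1 each position. Each letter shifts forward by (position + 3), i.e. 3, 4, 5, … — the shift grows by one for each successive letter.
Applying it to supreme: s+3=v, u+4=y, p+5=u, r+6=x, e+7=l, m+8=u, e+9=n.

vyuxlun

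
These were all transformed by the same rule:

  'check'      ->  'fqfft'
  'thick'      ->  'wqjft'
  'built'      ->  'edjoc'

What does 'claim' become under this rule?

fublv

It's a Vigenère-style cipher with numeric key [3,9,1]: position i shifts by key[i mod 3].
Applying it to claim: c+3=f, l+9=u, a+1=b, i+3=l, m+9=v.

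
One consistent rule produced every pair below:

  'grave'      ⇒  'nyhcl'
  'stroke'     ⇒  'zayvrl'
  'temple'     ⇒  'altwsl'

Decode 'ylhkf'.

Every letter moves 7 places later in the alphabet, wrapping around z→a.
Reversing it on ylhkf: y−7=r, l−7=e, h−7=a, k−7=d, f−7=y.

ready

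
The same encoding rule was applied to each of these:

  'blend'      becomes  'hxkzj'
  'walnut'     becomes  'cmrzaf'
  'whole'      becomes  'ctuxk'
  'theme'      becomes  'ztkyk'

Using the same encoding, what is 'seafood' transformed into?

It's a Vigenère-style cipher with numeric key [6,12]: position i shifts by key[i mod 2].
For seafood: s+6=y, e+12=q, a+6=g, f+12=r, o+6=u, o+12=a, d+6=j.

yqgruaj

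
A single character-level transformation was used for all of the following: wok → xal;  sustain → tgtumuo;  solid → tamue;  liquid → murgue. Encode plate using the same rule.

Two shifts are in play — +12 for a/e/i/o/u, +1 for every other letter.
For plate: p(cons)+1=q, l(cons)+1=m, a(vowel)+12=m, t(cons)+1=u, e(vowel)+12=q.

qmmuq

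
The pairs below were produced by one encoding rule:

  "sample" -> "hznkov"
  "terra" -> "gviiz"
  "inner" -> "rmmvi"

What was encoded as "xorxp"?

This is the alphabet-reversal cipher (Atbash): a becomes z, b becomes y, etc.
Reversing it on xorxp: x↔c, o↔l, r↔i, x↔c, p↔k.

click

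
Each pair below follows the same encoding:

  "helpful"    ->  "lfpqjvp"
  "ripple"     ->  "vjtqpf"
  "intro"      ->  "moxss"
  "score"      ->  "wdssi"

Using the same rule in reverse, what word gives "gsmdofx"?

cricket

Shifts by position in helpful: pos 0: h→l (+4), pos 1: e→f (+1), pos 2: l→p (+4), pos 3: p→q (+1) — repeating every 2. A repeating key of period 2 is used — shifts +4, +1 over and over.
Reversing it on gsmdofx: g−4=c, s−1=r, m−4=i, d−1=c, o−4=k, f−1=e, x−4=t.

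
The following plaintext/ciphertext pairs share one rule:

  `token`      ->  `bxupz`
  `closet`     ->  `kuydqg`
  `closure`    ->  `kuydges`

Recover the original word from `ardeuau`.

sitting

The shift increases by 1 at each position, starting from +8: 8, 9, 10, ….
Reversing it on ardeuau: a−8=s, r−9=i, d−10=t, e−11=t, u−12=i, a−13=n, u−14=g.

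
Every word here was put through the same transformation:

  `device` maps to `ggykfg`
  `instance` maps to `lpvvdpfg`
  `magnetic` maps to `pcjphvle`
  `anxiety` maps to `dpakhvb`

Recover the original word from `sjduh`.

phase

Shifts by position in device: pos 0: d→g (+3), pos 1: e→g (+2), pos 2: v→y (+3), pos 3: i→k (+2) — repeating every 2. It's a Vigenère-style cipher with numeric key [3,2]: position i shifts by key[i mod 2].
Undoing it on sjduh: s−3=p, j−2=h, d−3=a, u−2=s, h−3=e.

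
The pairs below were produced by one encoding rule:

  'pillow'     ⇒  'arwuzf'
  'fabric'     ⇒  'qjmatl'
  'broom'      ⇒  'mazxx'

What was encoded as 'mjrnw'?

bagel

Shifts by position in pillow: pos 0: p→a (+11), pos 1: i→r (+9), pos 2: l→w (+11), pos 3: l→u (+9) — repeating every 2. The shifts repeat in a cycle of length 2: positions 0,1,… shift by +11, +9, then the pattern repeats.
Decoding mjrnw: m−11=b, j−9=a, r−11=g, n−9=e, w−11=l.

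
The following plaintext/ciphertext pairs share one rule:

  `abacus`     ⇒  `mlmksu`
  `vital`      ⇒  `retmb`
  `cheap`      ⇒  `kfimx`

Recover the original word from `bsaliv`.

Treating letters as 0–25, the rule is x ↦ 25x + 12 (mod 26).
Decoding bsaliv: b(1)→25·(1−12)≡11=l; s(18)→25·(18−12)≡20=u; a(0)→25·(0−12)≡12=m; l(11)→25·(11−12)≡1=b; i(8)→25·(8−12)≡4=e; v(21)→25·(21−12)≡17=r (all mod 26).

lumber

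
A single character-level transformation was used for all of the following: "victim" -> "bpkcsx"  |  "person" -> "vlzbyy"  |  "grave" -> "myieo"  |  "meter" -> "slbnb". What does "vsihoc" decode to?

In victim: v→b is +6, i→p is +7, c→k is +8, t→c is +9 — the shift increases by 1 each position. Each letter shifts forward by (position + 6), i.e. 6, 7, 8, … — the shift grows by one for each successive letter.
Undoing it on vsihoc: v−6=p, s−7=l, i−8=a, h−9=y, o−10=e, c−11=r.

player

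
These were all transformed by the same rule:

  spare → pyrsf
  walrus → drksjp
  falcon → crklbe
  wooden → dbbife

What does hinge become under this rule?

s(18)→p(15) and p(15)→y(24) fit y≡23x+17 (mod 26); the inverse of 23 mod 26 is 17. This is an affine cipher: with a=0,…,z=25, each position x becomes (23x+17) mod 26.
For hinge: h(7)→23·7+17≡22=w; i(8)→23·8+17≡19=t; n(13)→23·13+17≡4=e; g(6)→23·6+17≡25=z; e(4)→23·4+17≡5=f (all mod 26).

wtezf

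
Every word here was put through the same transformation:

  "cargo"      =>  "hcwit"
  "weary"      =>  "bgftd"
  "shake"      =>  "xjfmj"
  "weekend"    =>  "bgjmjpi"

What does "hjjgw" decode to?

Shifts by position in cargo: pos 0: c→h (+5), pos 1: a→c (+2), pos 2: r→w (+5), pos 3: g→i (+2) — repeating every 2. The shifts repeat in a cycle of length 2: positions 0,1,… shift by +5, +2, then the pattern repeats.
Decoding hjjgw: h−5=c, j−2=h, j−5=e, g−2=e, w−5=r.

cheer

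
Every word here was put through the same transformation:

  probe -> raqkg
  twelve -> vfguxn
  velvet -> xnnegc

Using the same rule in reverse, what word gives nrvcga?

litter

Shifts by position in probe: pos 0: p→r (+2), pos 1: r→a (+9), pos 2: o→q (+2), pos 3: b→k (+9) — repeating every 2. The shifts repeat in a cycle of length 2: positions 0,1,… shift by +2, +9, then the pattern repeats.
Decoding nrvcga: n−2=l, r−9=i, v−2=t, c−9=t, g−2=e, a−9=r.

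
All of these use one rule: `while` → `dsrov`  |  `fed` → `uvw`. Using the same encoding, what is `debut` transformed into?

wvyfg

Each pair mirrors across the alphabet (w↔d, h↔s, i↔r): positions sum to 25. Letters are reflected about the middle of the alphabet (position → 25−position): Atbash.
For debut: d↔w, e↔v, b↔y, u↔f, t↔g.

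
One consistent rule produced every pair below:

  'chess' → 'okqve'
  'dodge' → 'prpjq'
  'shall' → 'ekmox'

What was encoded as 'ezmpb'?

swamp

Shifts by position in chess: pos 0: c→o (+12), pos 1: h→k (+3), pos 2: e→q (+12), pos 3: s→v (+3) — repeating every 2. A repeating key of period 2 is used — shifts +12, +3 over and over.
Undoing it on ezmpb: e−12=s, z−3=w, m−12=a, p−3=m, b−12=p.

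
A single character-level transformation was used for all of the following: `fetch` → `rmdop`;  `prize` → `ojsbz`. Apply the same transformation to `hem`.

The output letters match the input read backwards, each shifted +10: fetch reversed is hctef. The word is reversed, then every letter is shifted forward by 10.
Applying it to hem: reverse → meh; then shift: m+10=w, e+10=o, h+10=r.

wor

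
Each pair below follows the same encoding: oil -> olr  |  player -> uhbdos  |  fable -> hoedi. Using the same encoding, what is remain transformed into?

qldphu

The output letters match the input read backwards, each shifted +3: oil reversed is lio. The word is reversed, then every letter is shifted forward by 3.
Applying it to remain: reverse → niamer; then shift: n+3=q, i+3=l, a+3=d, m+3=p, e+3=h, r+3=u.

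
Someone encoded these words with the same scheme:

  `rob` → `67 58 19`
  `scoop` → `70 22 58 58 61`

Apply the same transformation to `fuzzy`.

r(#18)→67 and o(#15)→58: differences scale by 3, so n = 3·pos + 13. With a=1..z=26, the number is 3·pos + 13.
On fuzzy: f=6→31, u=21→76, z=26→91, z=26→91, y=25→88.

31 76 91 91 88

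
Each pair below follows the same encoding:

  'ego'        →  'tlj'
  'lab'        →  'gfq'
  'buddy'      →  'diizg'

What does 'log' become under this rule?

ltq

Read the word backwards and shift each letter +5.
On log: reverse → gol; then shift: g+5=l, o+5=t, l+5=q.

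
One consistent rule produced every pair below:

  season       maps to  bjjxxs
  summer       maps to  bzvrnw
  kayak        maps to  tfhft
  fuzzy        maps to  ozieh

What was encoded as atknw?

Shifts by position in season: pos 0: s→b (+9), pos 1: e→j (+5), pos 2: a→j (+9), pos 3: s→x (+5) — repeating every 2. It's a Vigenère-style cipher with numeric key [9,5]: position i shifts by key[i mod 2].
Decoding atknw: a−9=r, t−5=o, k−9=b, n−5=i, w−9=n.

robin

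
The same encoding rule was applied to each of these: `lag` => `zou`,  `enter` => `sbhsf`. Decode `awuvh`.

Compare letters: l→z is +14, a→o is +14, g→u is +14 — a constant shift. This is a Caesar cipher with shift 14.
Undoing it on awuvh: a−14=m, w−14=i, u−14=g, v−14=h, h−14=t.

might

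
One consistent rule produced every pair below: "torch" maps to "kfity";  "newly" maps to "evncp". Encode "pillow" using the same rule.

Each letter is shifted forward by 17 in the alphabet (a Caesar shift of +17).
For pillow: p+17=g, i+17=z, l+17=c, l+17=c, o+17=f, w+17=n.

gzccfn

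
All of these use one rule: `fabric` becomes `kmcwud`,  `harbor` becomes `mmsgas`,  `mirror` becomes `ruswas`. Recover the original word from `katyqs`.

foster

Shifts by position in fabric: pos 0: f→k (+5), pos 1: a→m (+12), pos 2: b→c (+1), pos 3: r→w (+5), pos 4: i→u (+12), pos 5: c→d (+1) — repeating every 3. The shifts repeat in a cycle of length 3: positions 0,1,… shift by +5, +12, +1, then the pattern repeats.
Undoing it on katyqs: k−5=f, a−12=o, t−1=s, y−5=t, q−12=e, s−1=r.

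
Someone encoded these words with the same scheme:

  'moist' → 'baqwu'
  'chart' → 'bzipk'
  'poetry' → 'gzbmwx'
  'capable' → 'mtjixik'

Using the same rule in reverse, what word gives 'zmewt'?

The output letters match the input read backwards, each shifted +8: moist reversed is tsiom. The word is reversed, then every letter is shifted forward by 8.
Reversing it on zmewt: shift back: z−8=r, m−8=e, e−8=w, w−8=o, t−8=l → rewol; then reverse → lower.

lower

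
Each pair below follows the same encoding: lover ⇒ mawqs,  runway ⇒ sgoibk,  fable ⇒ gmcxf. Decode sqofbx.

Shifts by position in lover: pos 0: l→m (+1), pos 1: o→a (+12), pos 2: v→w (+1), pos 3: e→q (+12) — repeating every 2. A repeating key of period 2 is used — shifts +1, +12 over and over.
Reversing it on sqofbx: s−1=r, q−12=e, o−1=n, f−12=t, b−1=a, x−12=l.

rental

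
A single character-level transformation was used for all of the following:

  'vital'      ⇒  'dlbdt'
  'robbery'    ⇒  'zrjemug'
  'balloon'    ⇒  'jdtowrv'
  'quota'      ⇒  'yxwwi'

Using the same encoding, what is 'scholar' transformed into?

The shifts repeat in a cycle of length 2: positions 0,1,… shift by +8, +3, then the pattern repeats.
Applying it to scholar: s+8=a, c+3=f, h+8=p, o+3=r, l+8=t, a+3=d, r+8=z.

afprtdz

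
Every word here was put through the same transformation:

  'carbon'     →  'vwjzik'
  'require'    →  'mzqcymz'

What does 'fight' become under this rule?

bpoqn

The output letters match the input read backwards, each shifted +8: carbon reversed is nobrac. Read the word backwards and shift each letter +8.
Applying it to fight: reverse → thgif; then shift: t+8=b, h+8=p, g+8=o, i+8=q, f+8=n.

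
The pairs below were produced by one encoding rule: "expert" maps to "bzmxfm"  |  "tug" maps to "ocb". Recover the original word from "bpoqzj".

The output letters match the input read backwards, each shifted +8: expert reversed is trepxe. Read the word backwards and shift each letter +8.
Decoding bpoqzj: shift back: b−8=t, p−8=h, o−8=g, q−8=i, z−8=r, j−8=b → thgirb; then reverse → bright.

bright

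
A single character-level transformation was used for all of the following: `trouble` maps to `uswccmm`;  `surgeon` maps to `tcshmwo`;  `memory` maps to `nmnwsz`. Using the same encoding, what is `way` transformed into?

xiz

The shift depends on letter class: consonant t→u is +1, but vowel o→w is +8. Two shifts are in play — +8 for a/e/i/o/u, +1 for every other letter.
Applying it to way: w(cons)+1=x, a(vowel)+8=i, y(cons)+1=z.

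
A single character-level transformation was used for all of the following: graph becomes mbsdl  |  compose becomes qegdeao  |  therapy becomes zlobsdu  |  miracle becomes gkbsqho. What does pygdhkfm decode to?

dumpling

g(6)→m(12) and r(17)→b(1) fit y≡25x+18 (mod 26); the inverse of 25 mod 26 is 25. This is an affine cipher: with a=0,…,z=25, each position x becomes (25x+18) mod 26.
Decoding pygdhkfm: p(15)→25·(15−18)≡3=d; y(24)→25·(24−18)≡20=u; g(6)→25·(6−18)≡12=m; d(3)→25·(3−18)≡15=p; h(7)→25·(7−18)≡11=l; k(10)→25·(10−18)≡8=i; f(5)→25·(5−18)≡13=n; m(12)→25·(12−18)≡6=g (all mod 26).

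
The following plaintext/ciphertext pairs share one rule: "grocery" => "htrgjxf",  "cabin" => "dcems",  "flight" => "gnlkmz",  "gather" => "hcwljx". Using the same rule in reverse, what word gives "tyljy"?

In grocery: g→h is +1, r→t is +2, o→r is +3, c→g is +4 — the shift increases by 1 each position. Letter i (0-indexed) is shifted by i+1, so successive shifts are 1, 2, 3, ….
Undoing it on tyljy: t−1=s, y−2=w, l−3=i, j−4=f, y−5=t.

swift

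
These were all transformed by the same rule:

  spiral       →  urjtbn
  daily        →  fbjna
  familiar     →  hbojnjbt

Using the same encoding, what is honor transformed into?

Vowels shift forward by 1 and consonants shift forward by 2.
On honor: h(cons)+2=j, o(vowel)+1=p, n(cons)+2=p, o(vowel)+1=p, r(cons)+2=t.

jpppt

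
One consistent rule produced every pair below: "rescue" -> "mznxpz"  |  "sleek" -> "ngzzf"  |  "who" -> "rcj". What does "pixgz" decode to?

uncle

It's a constant shift of +21 (ROT21).
Undoing it on pixgz: p−21=u, i−21=n, x−21=c, g−21=l, z−21=e.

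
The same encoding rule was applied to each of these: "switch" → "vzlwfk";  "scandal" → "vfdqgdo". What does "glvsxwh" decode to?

Compare letters: s→v is +3, w→z is +3, i→l is +3 — a constant shift. Every letter moves 3 places later in the alphabet, wrapping around z→a.
Undoing it on glvsxwh: g−3=d, l−3=i, v−3=s, s−3=p, x−3=u, w−3=t, h−3=e.

dispute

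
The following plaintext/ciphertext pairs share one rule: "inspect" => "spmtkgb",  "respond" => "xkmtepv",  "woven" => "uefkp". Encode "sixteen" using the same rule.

i(8)→s(18) and n(13)→p(15) fit y≡15x+2 (mod 26); the inverse of 15 mod 26 is 7. This is an affine cipher: with a=0,…,z=25, each position x becomes (15x+2) mod 26.
Applying it to sixteen: s(18)→15·18+2≡12=m; i(8)→15·8+2≡18=s; x(23)→15·23+2≡9=j; t(19)→15·19+2≡1=b; e(4)→15·4+2≡10=k; e(4)→15·4+2≡10=k; n(13)→15·13+2≡15=p (all mod 26).

msjbkkp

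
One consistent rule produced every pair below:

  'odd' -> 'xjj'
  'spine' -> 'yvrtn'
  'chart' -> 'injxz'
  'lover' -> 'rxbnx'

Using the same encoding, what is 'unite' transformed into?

dtrzn

The shift depends on letter class: consonant d→j is +6, but vowel o→x is +9. Vowels shift forward by 9 and consonants shift forward by 6.
On unite: u(vowel)+9=d, n(cons)+6=t, i(vowel)+9=r, t(cons)+6=z, e(vowel)+9=n.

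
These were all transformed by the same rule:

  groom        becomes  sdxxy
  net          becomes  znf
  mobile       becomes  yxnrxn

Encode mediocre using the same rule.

The rule splits by letter class: vowels +9, consonants +12.
For mediocre: m(cons)+12=y, e(vowel)+9=n, d(cons)+12=p, i(vowel)+9=r, o(vowel)+9=x, c(cons)+12=o, r(cons)+12=d, e(vowel)+9=n.

ynprxodn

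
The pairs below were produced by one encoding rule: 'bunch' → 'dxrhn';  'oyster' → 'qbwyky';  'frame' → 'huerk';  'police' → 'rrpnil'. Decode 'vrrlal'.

tongue

In bunch: b→d is +2, u→x is +3, n→r is +4, c→h is +5 — the shift increases by 1 each position. Letter i (0-indexed) is shifted by i+2, so successive shifts are 2, 3, 4, ….
Reversing it on vrrlal: v−2=t, r−3=o, r−4=n, l−5=g, a−6=u, l−7=e.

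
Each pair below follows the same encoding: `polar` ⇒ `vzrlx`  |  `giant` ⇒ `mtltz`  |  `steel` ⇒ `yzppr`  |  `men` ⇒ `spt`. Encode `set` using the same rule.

ypz

The shift depends on letter class: consonant p→v is +6, but vowel o→z is +11. Vowels shift forward by 11 and consonants shift forward by 6.
Applying it to set: s(cons)+6=y, e(vowel)+11=p, t(cons)+6=z.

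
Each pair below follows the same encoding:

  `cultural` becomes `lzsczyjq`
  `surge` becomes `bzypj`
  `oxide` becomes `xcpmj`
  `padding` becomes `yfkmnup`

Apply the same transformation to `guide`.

Shifts by position in cultural: pos 0: c→l (+9), pos 1: u→z (+5), pos 2: l→s (+7), pos 3: t→c (+9), pos 4: u→z (+5), pos 5: r→y (+7) — repeating every 3. It's a Vigenère-style cipher with numeric key [9,5,7]: position i shifts by key[i mod 3].
For guide: g+9=p, u+5=z, i+7=p, d+9=m, e+5=j.

pzpmj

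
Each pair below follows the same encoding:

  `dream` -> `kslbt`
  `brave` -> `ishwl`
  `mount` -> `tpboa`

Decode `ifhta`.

beast

Shifts by position in dream: pos 0: d→k (+7), pos 1: r→s (+1), pos 2: e→l (+7), pos 3: a→b (+1) — repeating every 2. The shifts repeat in a cycle of length 2: positions 0,1,… shift by +7, +1, then the pattern repeats.
Undoing it on ifhta: i−7=b, f−1=e, h−7=a, t−1=s, a−7=t.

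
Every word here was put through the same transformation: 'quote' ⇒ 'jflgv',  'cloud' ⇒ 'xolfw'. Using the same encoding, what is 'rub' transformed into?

Each letter is replaced by its mirror in the alphabet: a↔z, b↔y, c↔x, and so on (the Atbash cipher).
Applying it to rub: r↔i, u↔f, b↔y.

ify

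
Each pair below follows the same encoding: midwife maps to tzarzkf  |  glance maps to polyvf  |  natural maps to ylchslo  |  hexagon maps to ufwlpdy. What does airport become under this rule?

m(12)→t(19) and i(8)→z(25) fit y≡5x+11 (mod 26); the inverse of 5 mod 26 is 21. Treating letters as 0–25, the rule is x ↦ 5x + 11 (mod 26).
On airport: a(0)→5·0+11≡11=l; i(8)→5·8+11≡25=z; r(17)→5·17+11≡18=s; p(15)→5·15+11≡8=i; o(14)→5·14+11≡3=d; r(17)→5·17+11≡18=s; t(19)→5·19+11≡2=c (all mod 26).

lzsidsc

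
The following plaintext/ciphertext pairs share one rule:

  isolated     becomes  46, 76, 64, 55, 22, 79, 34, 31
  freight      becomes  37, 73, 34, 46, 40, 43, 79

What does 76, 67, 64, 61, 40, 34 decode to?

sponge

i(#9)→46 and s(#19)→76: differences scale by 3, so n = 3·pos + 19. Each letter becomes 3×(its alphabet position, a=1..z=26) + 19.
Undoing it on 76, 67, 64, 61, 40, 34: 76→(76−19)÷3=19=s, 67→(67−19)÷3=16=p, 64→(64−19)÷3=15=o, 61→(61−19)÷3=14=n, 40→(40−19)÷3=7=g, 34→(34−19)÷3=5=e.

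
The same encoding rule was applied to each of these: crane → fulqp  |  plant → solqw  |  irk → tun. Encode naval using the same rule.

The shift depends on letter class: consonant c→f is +3, but vowel a→l is +11. Vowels shift forward by 11 and consonants shift forward by 3.
On naval: n(cons)+3=q, a(vowel)+11=l, v(cons)+3=y, a(vowel)+11=l, l(cons)+3=o.

qlylo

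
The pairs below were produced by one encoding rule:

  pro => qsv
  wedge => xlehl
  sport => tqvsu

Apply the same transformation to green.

hsllo

Vowels shift forward by 7 and consonants shift forward by 1.
For green: g(cons)+1=h, r(cons)+1=s, e(vowel)+7=l, e(vowel)+7=l, n(cons)+1=o.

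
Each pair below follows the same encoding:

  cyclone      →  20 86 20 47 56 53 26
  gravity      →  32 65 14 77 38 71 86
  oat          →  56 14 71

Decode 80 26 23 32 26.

wedge

c(#3)→20 and y(#25)→86: differences scale by 3, so n = 3·pos + 11. The formula is n = 3×(alphabet index, a=1) + 11.
Undoing it on 80 26 23 32 26: 80→(80−11)÷3=23=w, 26→(26−11)÷3=5=e, 23→(23−11)÷3=4=d, 32→(32−11)÷3=7=g, 26→(26−11)÷3=5=e.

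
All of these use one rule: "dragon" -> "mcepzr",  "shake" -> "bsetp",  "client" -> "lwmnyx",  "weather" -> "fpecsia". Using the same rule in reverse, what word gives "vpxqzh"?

method

Shifts by position in dragon: pos 0: d→m (+9), pos 1: r→c (+11), pos 2: a→e (+4), pos 3: g→p (+9), pos 4: o→z (+11), pos 5: n→r (+4) — repeating every 3. The shifts repeat in a cycle of length 3: positions 0,1,… shift by +9, +11, +4, then the pattern repeats.
Reversing it on vpxqzh: v−9=m, p−11=e, x−4=t, q−9=h, z−11=o, h−4=d.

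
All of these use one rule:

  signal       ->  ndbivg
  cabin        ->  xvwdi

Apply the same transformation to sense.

Every letter moves 21 places later in the alphabet, wrapping around z→a.
Applying it to sense: s+21=n, e+21=z, n+21=i, s+21=n, e+21=z.

nzinz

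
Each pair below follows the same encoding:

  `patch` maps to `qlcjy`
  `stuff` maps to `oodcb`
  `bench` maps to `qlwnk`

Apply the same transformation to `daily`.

The output letters match the input read backwards, each shifted +9: patch reversed is hctap. Two steps: reverse the string, then apply a Caesar shift of +9.
Applying it to daily: reverse → yliad; then shift: y+9=h, l+9=u, i+9=r, a+9=j, d+9=m.

hurjm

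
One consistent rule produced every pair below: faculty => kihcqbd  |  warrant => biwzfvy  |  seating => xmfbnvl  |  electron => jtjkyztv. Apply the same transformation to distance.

iqxbfvhm

It's a Vigenère-style cipher with numeric key [5,8]: position i shifts by key[i mod 2].
On distance: d+5=i, i+8=q, s+5=x, t+8=b, a+5=f, n+8=v, c+5=h, e+8=m.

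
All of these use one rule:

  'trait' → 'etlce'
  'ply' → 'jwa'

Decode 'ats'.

hip

The output letters match the input read backwards, each shifted +11: trait reversed is tiart. Two steps: reverse the string, then apply a Caesar shift of +11.
Reversing it on ats: shift back: a−11=p, t−11=i, s−11=h → pih; then reverse → hip.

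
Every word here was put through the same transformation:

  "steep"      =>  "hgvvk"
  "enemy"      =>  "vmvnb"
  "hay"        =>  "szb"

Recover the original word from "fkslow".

Each pair mirrors across the alphabet (s↔h, t↔g, e↔v): positions sum to 25. This is the alphabet-reversal cipher (Atbash): a becomes z, b becomes y, etc.
Undoing it on fkslow: f↔u, k↔p, s↔h, l↔o, o↔l, w↔d.

uphold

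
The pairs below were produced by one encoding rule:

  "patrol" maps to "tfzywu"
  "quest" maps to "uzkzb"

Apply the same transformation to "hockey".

In patrol: p→t is +4, a→f is +5, t→z is +6, r→y is +7 — the shift increases by 1 each position. Letter i (0-indexed) is shifted by i+4, so successive shifts are 4, 5, 6, ….
For hockey: h+4=l, o+5=t, c+6=i, k+7=r, e+8=m, y+9=h.

ltirmh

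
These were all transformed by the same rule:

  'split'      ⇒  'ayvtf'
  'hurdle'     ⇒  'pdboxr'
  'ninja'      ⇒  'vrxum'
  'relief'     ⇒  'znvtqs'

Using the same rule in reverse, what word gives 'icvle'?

Letter i (0-indexed) is shifted by i+8, so successive shifts are 8, 9, 10, ….
Reversing it on icvle: i−8=a, c−9=t, v−10=l, l−11=a, e−12=s.

atlas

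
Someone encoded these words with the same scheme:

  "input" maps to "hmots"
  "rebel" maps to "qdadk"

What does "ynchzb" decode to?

zodiac

It's a constant shift of +25 (ROT25).
Decoding ynchzb: y−25=z, n−25=o, c−25=d, h−25=i, z−25=a, b−25=c.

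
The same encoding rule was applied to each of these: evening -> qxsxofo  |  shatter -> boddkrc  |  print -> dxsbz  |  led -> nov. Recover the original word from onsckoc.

The word is reversed, then every letter is shifted forward by 10.
Reversing it on onsckoc: shift back: o−10=e, n−10=d, s−10=i, c−10=s, k−10=a, o−10=e, c−10=s → edisaes; then reverse → seaside.

seaside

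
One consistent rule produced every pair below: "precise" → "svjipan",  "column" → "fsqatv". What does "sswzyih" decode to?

portray

In precise: p→s is +3, r→v is +4, e→j is +5, c→i is +6 — the shift increases by 1 each position. Each letter shifts forward by (position + 3), i.e. 3, 4, 5, … — the shift grows by one for each successive letter.
Undoing it on sswzyih: s−3=p, s−4=o, w−5=r, z−6=t, y−7=r, i−8=a, h−9=y.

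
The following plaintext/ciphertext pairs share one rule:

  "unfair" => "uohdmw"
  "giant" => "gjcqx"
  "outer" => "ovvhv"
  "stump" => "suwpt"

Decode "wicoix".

whales

In unfair: u→u is +0, n→o is +1, f→h is +2, a→d is +3 — the shift increases by 1 each position. Letter i (0-indexed) is shifted by i+0, so successive shifts are 0, 1, 2, ….
Undoing it on wicoix: w−0=w, i−1=h, c−2=a, o−3=l, i−4=e, x−5=s.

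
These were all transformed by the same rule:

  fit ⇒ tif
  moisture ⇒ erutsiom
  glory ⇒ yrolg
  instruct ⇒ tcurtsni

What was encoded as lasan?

nasal

The output letters match the input read backwards: fit reversed is tif. The word is simply reversed.
Decoding lasan: then reverse → nasal.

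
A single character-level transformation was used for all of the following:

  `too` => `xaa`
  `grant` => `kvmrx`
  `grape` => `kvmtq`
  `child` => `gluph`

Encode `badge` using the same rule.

fmhkq

The rule splits by letter class: vowels +12, consonants +4.
Applying it to badge: b(cons)+4=f, a(vowel)+12=m, d(cons)+4=h, g(cons)+4=k, e(vowel)+12=q.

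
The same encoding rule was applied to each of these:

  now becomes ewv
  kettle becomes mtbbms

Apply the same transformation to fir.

The output letters match the input read backwards, each shifted +8: now reversed is won. The word is reversed, then every letter is shifted forward by 8.
On fir: reverse → rif; then shift: r+8=z, i+8=q, f+8=n.

zqn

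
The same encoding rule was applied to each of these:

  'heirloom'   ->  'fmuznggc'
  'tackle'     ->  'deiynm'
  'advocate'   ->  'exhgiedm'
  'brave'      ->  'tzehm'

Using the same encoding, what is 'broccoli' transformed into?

tzgiignu

Treating letters as 0–25, the rule is x ↦ 15x + 4 (mod 26).
On broccoli: b(1)→15·1+4≡19=t; r(17)→15·17+4≡25=z; o(14)→15·14+4≡6=g; c(2)→15·2+4≡8=i; c(2)→15·2+4≡8=i; o(14)→15·14+4≡6=g; l(11)→15·11+4≡13=n; i(8)→15·8+4≡20=u (all mod 26).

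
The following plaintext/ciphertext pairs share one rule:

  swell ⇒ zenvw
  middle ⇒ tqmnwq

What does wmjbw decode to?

The shift increases by 1 at each position, starting from +7: 7, 8, 9, ….
Undoing it on wmjbw: w−7=p, m−8=e, j−9=a, b−10=r, w−11=l.

pearl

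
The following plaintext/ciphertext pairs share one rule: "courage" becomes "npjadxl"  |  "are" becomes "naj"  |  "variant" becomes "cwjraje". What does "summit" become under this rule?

crvvdb

The output letters match the input read backwards, each shifted +9: courage reversed is egaruoc. Two steps: reverse the string, then apply a Caesar shift of +9.
For summit: reverse → timmus; then shift: t+9=c, i+9=r, m+9=v, m+9=v, u+9=d, s+9=b.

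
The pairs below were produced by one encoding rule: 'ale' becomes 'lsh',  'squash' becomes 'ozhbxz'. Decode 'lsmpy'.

The word is reversed, then every letter is shifted forward by 7.
Reversing it on lsmpy: shift back: l−7=e, s−7=l, m−7=f, p−7=i, y−7=r → elfir; then reverse → rifle.

rifle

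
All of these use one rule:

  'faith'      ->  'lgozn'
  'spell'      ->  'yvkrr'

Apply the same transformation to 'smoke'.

Each letter is shifted forward by 6 in the alphabet (a Caesar shift of +6).
For smoke: s+6=y, m+6=s, o+6=u, k+6=q, e+6=k.

ysuqk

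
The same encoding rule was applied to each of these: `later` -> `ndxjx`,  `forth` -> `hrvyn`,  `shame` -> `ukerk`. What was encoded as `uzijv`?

sweep

In later: l→n is +2, a→d is +3, t→x is +4, e→j is +5 — the shift increases by 1 each position. Each letter shifts forward by (position + 2), i.e. 2, 3, 4, … — the shift grows by one for each successive letter.
Undoing it on uzijv: u−2=s, z−3=w, i−4=e, j−5=e, v−6=p.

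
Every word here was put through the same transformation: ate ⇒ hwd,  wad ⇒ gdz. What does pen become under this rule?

The output letters match the input read backwards, each shifted +3: ate reversed is eta. Two steps: reverse the string, then apply a Caesar shift of +3.
Applying it to pen: reverse → nep; then shift: n+3=q, e+3=h, p+3=s.

qhs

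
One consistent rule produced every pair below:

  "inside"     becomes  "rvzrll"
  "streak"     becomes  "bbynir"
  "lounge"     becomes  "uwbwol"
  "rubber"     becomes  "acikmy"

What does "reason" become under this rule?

Shifts by position in inside: pos 0: i→r (+9), pos 1: n→v (+8), pos 2: s→z (+7), pos 3: i→r (+9), pos 4: d→l (+8), pos 5: e→l (+7) — repeating every 3. The shifts repeat in a cycle of length 3: positions 0,1,… shift by +9, +8, +7, then the pattern repeats.
Applying it to reason: r+9=a, e+8=m, a+7=h, s+9=b, o+8=w, n+7=u.

amhbwu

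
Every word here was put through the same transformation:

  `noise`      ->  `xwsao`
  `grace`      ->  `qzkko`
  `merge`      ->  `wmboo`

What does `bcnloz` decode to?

rudder

A repeating key of period 2 is used — shifts +10, +8 over and over.
Reversing it on bcnloz: b−10=r, c−8=u, n−10=d, l−8=d, o−10=e, z−8=r.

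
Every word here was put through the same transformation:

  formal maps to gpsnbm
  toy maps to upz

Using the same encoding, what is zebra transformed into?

afcsb

This is a Caesar cipher with shift 1.
Applying it to zebra: z+1=a, e+1=f, b+1=c, r+1=s, a+1=b.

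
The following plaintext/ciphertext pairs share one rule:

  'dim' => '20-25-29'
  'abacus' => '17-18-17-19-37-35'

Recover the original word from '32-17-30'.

d is letter #4 and maps to 20: an offset of 16. The number is (letter's place in the alphabet, a=1) + 16.
Undoing it on 32-17-30: 32→(32−16)÷1=16=p, 17→(17−16)÷1=1=a, 30→(30−16)÷1=14=n.

pan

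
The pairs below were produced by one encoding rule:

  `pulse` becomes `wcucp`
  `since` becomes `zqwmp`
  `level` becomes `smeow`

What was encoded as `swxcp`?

loose

The shift increases by 1 at each position, starting from +7: 7, 8, 9, ….
Undoing it on swxcp: s−7=l, w−8=o, x−9=o, c−10=s, p−11=e.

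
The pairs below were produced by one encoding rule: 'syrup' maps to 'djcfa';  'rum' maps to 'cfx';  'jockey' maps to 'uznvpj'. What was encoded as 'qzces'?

forth

Compare letters: s→d is +11, y→j is +11, r→c is +11 — a constant shift. It's a constant shift of +11 (ROT11).
Decoding qzces: q−11=f, z−11=o, c−11=r, e−11=t, s−11=h.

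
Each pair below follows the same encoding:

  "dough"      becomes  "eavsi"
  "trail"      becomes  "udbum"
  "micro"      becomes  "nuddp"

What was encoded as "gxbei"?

Shifts by position in dough: pos 0: d→e (+1), pos 1: o→a (+12), pos 2: u→v (+1), pos 3: g→s (+12) — repeating every 2. It's a Vigenère-style cipher with numeric key [1,12]: position i shifts by key[i mod 2].
Decoding gxbei: g−1=f, x−12=l, b−1=a, e−12=s, i−1=h.

flash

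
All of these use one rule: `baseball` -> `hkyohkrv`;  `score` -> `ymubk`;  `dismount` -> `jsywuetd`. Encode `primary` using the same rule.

Shifts by position in baseball: pos 0: b→h (+6), pos 1: a→k (+10), pos 2: s→y (+6), pos 3: e→o (+10) — repeating every 2. It's a Vigenère-style cipher with numeric key [6,10]: position i shifts by key[i mod 2].
Applying it to primary: p+6=v, r+10=b, i+6=o, m+10=w, a+6=g, r+10=b, y+6=e.

vbowgbe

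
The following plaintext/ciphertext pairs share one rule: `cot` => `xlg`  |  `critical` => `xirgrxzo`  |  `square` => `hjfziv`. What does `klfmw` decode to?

pound

Each pair mirrors across the alphabet (c↔x, o↔l, t↔g): positions sum to 25. Each letter is replaced by its mirror in the alphabet: a↔z, b↔y, c↔x, and so on (the Atbash cipher).
Undoing it on klfmw: k↔p, l↔o, f↔u, m↔n, w↔d.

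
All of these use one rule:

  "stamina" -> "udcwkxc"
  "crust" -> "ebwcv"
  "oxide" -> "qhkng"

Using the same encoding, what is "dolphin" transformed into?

fynzjsp

Shifts by position in stamina: pos 0: s→u (+2), pos 1: t→d (+10), pos 2: a→c (+2), pos 3: m→w (+10) — repeating every 2. The shifts repeat in a cycle of length 2: positions 0,1,… shift by +2, +10, then the pattern repeats.
Applying it to dolphin: d+2=f, o+10=y, l+2=n, p+10=z, h+2=j, i+10=s, n+2=p.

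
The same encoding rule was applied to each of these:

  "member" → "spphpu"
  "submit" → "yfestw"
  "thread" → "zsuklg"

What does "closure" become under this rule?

iwryfuk

Shifts by position in member: pos 0: m→s (+6), pos 1: e→p (+11), pos 2: m→p (+3), pos 3: b→h (+6), pos 4: e→p (+11), pos 5: r→u (+3) — repeating every 3. It's a Vigenère-style cipher with numeric key [6,11,3]: position i shifts by key[i mod 3].
On closure: c+6=i, l+11=w, o+3=r, s+6=y, u+11=f, r+3=u, e+6=k.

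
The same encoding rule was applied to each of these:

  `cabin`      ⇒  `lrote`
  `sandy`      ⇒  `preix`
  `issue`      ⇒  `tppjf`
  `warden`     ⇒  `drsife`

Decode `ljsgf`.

c(2)→l(11) and a(0)→r(17) fit y≡23x+17 (mod 26); the inverse of 23 mod 26 is 17. Each letter's alphabet position (a=0..z=25) is mapped through 23·x+17 mod 26 — an affine cipher.
Undoing it on ljsgf: l(11)→17·(11−17)≡2=c; j(9)→17·(9−17)≡20=u; s(18)→17·(18−17)≡17=r; g(6)→17·(6−17)≡21=v; f(5)→17·(5−17)≡4=e (all mod 26).

curve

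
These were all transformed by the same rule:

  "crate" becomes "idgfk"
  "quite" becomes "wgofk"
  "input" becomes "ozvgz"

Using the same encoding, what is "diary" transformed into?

jugde

A repeating key of period 2 is used — shifts +6, +12 over and over.
Applying it to diary: d+6=j, i+12=u, a+6=g, r+12=d, y+6=e.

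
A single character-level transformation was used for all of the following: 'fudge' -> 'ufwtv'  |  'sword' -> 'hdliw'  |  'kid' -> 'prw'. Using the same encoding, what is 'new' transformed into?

mvd

Each pair mirrors across the alphabet (f↔u, u↔f, d↔w): positions sum to 25. Each letter is replaced by its mirror in the alphabet: a↔z, b↔y, c↔x, and so on (the Atbash cipher).
On new: n↔m, e↔v, w↔d.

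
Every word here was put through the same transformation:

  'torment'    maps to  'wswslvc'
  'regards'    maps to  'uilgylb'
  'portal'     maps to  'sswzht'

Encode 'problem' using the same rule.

svthsmv

Each letter shifts forward by (position + 3), i.e. 3, 4, 5, … — the shift grows by one for each successive letter.
On problem: p+3=s, r+4=v, o+5=t, b+6=h, l+7=s, e+8=m, m+9=v.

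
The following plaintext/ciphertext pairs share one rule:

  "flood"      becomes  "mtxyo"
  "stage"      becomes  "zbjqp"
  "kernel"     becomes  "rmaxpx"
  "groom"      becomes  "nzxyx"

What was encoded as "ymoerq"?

refuge

In flood: f→m is +7, l→t is +8, o→x is +9, o→y is +10 — the shift increases by 1 each position. Each letter shifts forward by (position + 7), i.e. 7, 8, 9, … — the shift grows by one for each successive letter.
Reversing it on ymoerq: y−7=r, m−8=e, o−9=f, e−10=u, r−11=g, q−12=e.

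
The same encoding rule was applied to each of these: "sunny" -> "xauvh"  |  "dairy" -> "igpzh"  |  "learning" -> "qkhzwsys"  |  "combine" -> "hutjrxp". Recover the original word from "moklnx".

hidden

In sunny: s→x is +5, u→a is +6, n→u is +7, n→v is +8 — the shift increases by 1 each position. The shift increases by 1 at each position, starting from +5: 5, 6, 7, ….
Undoing it on moklnx: m−5=h, o−6=i, k−7=d, l−8=d, n−9=e, x−10=n.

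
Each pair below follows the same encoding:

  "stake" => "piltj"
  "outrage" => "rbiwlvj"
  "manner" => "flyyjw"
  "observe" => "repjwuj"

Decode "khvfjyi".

pigment

s(18)→p(15) and t(19)→i(8) fit y≡19x+11 (mod 26); the inverse of 19 mod 26 is 11. Each letter's alphabet position (a=0..z=25) is mapped through 19·x+11 mod 26 — an affine cipher.
Reversing it on khvfjyi: k(10)→11·(10−11)≡15=p; h(7)→11·(7−11)≡8=i; v(21)→11·(21−11)≡6=g; f(5)→11·(5−11)≡12=m; j(9)→11·(9−11)≡4=e; y(24)→11·(24−11)≡13=n; i(8)→11·(8−11)≡19=t (all mod 26).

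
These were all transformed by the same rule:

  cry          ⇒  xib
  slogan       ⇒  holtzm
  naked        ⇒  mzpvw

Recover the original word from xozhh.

class

Each letter is replaced by its mirror in the alphabet: a↔z, b↔y, c↔x, and so on (the Atbash cipher).
Reversing it on xozhh: x↔c, o↔l, z↔a, h↔s, h↔s.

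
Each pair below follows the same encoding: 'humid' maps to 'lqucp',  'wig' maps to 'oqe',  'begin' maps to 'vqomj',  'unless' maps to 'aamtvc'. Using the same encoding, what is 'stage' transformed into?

The output letters match the input read backwards, each shifted +8: humid reversed is dimuh. The word is reversed, then every letter is shifted forward by 8.
On stage: reverse → egats; then shift: e+8=m, g+8=o, a+8=i, t+8=b, s+8=a.

moiba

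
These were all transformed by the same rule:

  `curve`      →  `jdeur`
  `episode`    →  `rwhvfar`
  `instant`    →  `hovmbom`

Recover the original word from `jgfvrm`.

Each letter's alphabet position (a=0..z=25) is mapped through 17·x+1 mod 26 — an affine cipher.
Undoing it on jgfvrm: j(9)→23·(9−1)≡2=c; g(6)→23·(6−1)≡11=l; f(5)→23·(5−1)≡14=o; v(21)→23·(21−1)≡18=s; r(17)→23·(17−1)≡4=e; m(12)→23·(12−1)≡19=t (all mod 26).

closet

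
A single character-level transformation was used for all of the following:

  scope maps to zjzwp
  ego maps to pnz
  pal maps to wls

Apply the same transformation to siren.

The shift depends on letter class: consonant s→z is +7, but vowel o→z is +11. The rule splits by letter class: vowels +11, consonants +7.
For siren: s(cons)+7=z, i(vowel)+11=t, r(cons)+7=y, e(vowel)+11=p, n(cons)+7=u.

ztypu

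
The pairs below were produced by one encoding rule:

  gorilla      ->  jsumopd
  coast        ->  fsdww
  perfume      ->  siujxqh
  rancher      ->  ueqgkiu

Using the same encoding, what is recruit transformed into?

Shifts by position in gorilla: pos 0: g→j (+3), pos 1: o→s (+4), pos 2: r→u (+3), pos 3: i→m (+4) — repeating every 2. A repeating key of period 2 is used — shifts +3, +4 over and over.
Applying it to recruit: r+3=u, e+4=i, c+3=f, r+4=v, u+3=x, i+4=m, t+3=w.

uifvxmw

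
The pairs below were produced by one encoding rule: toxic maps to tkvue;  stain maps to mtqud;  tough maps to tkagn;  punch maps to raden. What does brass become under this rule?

xfqmm

This is an affine cipher: with a=0,…,z=25, each position x becomes (7x+16) mod 26.
For brass: b(1)→7·1+16≡23=x; r(17)→7·17+16≡5=f; a(0)→7·0+16≡16=q; s(18)→7·18+16≡12=m; s(18)→7·18+16≡12=m (all mod 26).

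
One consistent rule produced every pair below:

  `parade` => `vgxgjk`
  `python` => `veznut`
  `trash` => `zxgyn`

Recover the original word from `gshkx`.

amber

Compare letters: p→v is +6, a→g is +6, r→x is +6 — a constant shift. This is a Caesar cipher with shift 6.
Undoing it on gshkx: g−6=a, s−6=m, h−6=b, k−6=e, x−6=r.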